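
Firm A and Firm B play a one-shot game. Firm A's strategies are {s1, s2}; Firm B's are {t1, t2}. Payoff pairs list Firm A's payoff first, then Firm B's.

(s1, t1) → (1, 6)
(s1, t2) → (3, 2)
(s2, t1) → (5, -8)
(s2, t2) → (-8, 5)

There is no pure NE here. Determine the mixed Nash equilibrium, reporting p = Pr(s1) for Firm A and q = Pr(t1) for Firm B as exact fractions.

p = 13/17, q = 11/15

Each player's mixing probability is pinned down by making the *other* player indifferent.
Firm B indifferent between t1 and t2: p·6 + (1−p)·(-8) = p·2 + (1−p)·5 ⟹ (-8) + 14p = 5 + (-3)p ⟹ p = 13/17.
Firm A indifferent between s1 and s2: q·1 + (1−q)·3 = q·5 + (1−q)·(-8) ⟹ 3 + (-2)q = (-8) + 13q ⟹ q = 11/15.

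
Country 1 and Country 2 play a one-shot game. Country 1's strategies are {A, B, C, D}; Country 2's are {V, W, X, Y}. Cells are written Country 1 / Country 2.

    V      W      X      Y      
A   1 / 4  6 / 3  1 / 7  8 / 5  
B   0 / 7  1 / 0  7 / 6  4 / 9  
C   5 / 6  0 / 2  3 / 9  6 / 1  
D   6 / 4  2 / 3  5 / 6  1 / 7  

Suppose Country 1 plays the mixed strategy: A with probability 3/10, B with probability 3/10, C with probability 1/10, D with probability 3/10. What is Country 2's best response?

X

Country 2's best reply maximizes expected payoff against the mix.
V: (3/10)·4 + (3/10)·7 + (1/10)·6 + (3/10)·4 = 51/10
W: (3/10)·3 + (3/10)·0 + (1/10)·2 + (3/10)·3 = 2
X: (3/10)·7 + (3/10)·6 + (1/10)·9 + (3/10)·6 = 33/5
Y: (3/10)·5 + (3/10)·9 + (1/10)·1 + (3/10)·7 = 32/5
Highest expected payoff is 33/5, from X.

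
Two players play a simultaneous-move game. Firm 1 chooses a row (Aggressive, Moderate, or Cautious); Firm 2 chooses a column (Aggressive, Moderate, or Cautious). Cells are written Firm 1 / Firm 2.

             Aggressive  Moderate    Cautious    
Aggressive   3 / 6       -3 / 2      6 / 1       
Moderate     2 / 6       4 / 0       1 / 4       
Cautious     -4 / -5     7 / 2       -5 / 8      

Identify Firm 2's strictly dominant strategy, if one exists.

Check whether one of Firm 2's strategies beats all alternatives regardless of what the opponent does.
Aggressive is not dominant: against Cautious, Moderate gives 2 > -5.
Moderate is not dominant: against Aggressive, Aggressive gives 6 > 2.
Cautious is not dominant: against Aggressive, Aggressive gives 6 > 1.
No single strategy is best against every opponent action.

None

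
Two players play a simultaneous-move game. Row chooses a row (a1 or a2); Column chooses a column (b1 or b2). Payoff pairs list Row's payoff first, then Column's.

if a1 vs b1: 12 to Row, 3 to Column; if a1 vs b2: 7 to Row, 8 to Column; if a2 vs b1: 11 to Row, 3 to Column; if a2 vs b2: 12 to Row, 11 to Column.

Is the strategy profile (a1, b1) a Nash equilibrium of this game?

Holding Column at b1: Row gets 12 from a1, versus 11 from a2. No profitable deviation for Row.
Holding Row at a1: Column gets 3 from b1 but could get 8 by switching to b2. Column has a profitable deviation.

No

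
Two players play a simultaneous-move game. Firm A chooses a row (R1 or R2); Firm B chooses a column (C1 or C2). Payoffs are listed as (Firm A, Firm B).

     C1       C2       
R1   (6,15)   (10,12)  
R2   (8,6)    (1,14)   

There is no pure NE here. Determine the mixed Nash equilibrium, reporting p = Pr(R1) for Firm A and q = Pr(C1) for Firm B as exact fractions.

Each player's mixing probability is pinned down by making the *other* player indifferent.
Firm B indifferent between C1 and C2: p·15 + (1−p)·6 = p·12 + (1−p)·14 ⟹ 6 + 9p = 14 + (-2)p ⟹ p = 8/11.
Firm A indifferent between R1 and R2: q·6 + (1−q)·10 = q·8 + (1−q)·1 ⟹ 10 + (-4)q = 1 + 7q ⟹ q = 9/11.

p = 8/11, q = 9/11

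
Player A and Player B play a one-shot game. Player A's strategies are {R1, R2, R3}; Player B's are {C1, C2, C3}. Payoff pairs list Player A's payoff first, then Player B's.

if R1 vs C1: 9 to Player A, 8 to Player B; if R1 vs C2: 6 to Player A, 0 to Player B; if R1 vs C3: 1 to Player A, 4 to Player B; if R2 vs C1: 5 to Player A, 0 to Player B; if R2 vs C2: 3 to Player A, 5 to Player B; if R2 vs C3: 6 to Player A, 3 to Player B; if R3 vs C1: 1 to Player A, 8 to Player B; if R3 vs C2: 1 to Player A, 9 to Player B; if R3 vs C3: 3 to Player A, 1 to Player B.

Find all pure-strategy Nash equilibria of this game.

(R1, C1)

Check mutual best responses: a cell is a NE iff neither player can gain by unilaterally deviating.
Player A's best responses — vs C1: R1 (payoff 9); vs C2: R1 (payoff 6); vs C3: R2 (payoff 6).
Player B's best responses — vs R1: C1 (payoff 8); vs R2: C2 (payoff 5); vs R3: C2 (payoff 9).
The only mutual best response is (R1, C1); neither player gains by switching there.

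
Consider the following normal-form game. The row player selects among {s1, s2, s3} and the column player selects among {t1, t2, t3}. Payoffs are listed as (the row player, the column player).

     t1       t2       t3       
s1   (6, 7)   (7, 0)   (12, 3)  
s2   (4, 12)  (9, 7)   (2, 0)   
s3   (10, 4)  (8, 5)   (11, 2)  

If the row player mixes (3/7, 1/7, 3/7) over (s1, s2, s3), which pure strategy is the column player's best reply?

t1

The column player's best reply maximizes expected payoff against the mix.
t1: (3/7)·7 + (1/7)·12 + (3/7)·4 = 45/7
t2: (3/7)·0 + (1/7)·7 + (3/7)·5 = 22/7
t3: (3/7)·3 + (1/7)·0 + (3/7)·2 = 15/7
Highest expected payoff is 45/7, from t1.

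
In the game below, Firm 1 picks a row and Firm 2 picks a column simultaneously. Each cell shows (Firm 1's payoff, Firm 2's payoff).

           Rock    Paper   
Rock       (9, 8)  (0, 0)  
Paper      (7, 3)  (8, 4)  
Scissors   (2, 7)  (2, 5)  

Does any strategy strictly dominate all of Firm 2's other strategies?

A strategy is strictly dominant if it gives Firm 2 a strictly higher payoff than every other strategy, against every choice by the opponent.
Rock is not dominant: against Paper, Paper gives 4 > 3.
Paper is not dominant: against Rock, Rock gives 8 > 0.
No single strategy is best against every opponent action.

No strictly dominant strategy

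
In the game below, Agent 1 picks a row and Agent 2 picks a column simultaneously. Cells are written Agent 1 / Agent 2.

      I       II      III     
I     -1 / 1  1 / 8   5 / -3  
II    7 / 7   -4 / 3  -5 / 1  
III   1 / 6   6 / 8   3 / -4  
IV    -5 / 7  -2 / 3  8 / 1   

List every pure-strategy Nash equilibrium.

(II, I) and (III, II)

A profile is a Nash equilibrium when each player is best-responding to the other.
Agent 1's best responses — vs I: II (payoff 7); vs II: III (payoff 6); vs III: IV (payoff 8).
Agent 2's best responses — vs I: II (payoff 8); vs II: I (payoff 7); vs III: II (payoff 8); vs IV: I (payoff 7).
Mutual best responses occur at (II, I) and (III, II); at each, neither player gains by switching.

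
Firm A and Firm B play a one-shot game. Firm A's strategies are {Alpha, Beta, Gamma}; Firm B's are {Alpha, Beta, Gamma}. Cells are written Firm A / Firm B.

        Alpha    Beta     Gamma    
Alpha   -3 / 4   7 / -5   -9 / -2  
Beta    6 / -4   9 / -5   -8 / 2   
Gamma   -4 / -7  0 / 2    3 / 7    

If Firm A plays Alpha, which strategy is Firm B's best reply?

With Firm A fixed at Alpha, Firm B's payoffs are: Alpha → 4, Beta → -5, Gamma → -2.
The maximum is 4, achieved by Alpha.

Alpha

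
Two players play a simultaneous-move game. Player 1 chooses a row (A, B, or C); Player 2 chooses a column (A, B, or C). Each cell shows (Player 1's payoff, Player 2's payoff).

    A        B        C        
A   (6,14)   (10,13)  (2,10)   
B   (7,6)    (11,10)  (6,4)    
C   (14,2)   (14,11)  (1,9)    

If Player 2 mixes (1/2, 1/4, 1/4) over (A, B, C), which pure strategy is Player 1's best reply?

C

Compute Player 1's expected payoff from each pure strategy against the given mix.
A: (1/2)·6 + (1/4)·10 + (1/4)·2 = 6
B: (1/2)·7 + (1/4)·11 + (1/4)·6 = 31/4
C: (1/2)·14 + (1/4)·14 + (1/4)·1 = 43/4
Highest expected payoff is 43/4, from C.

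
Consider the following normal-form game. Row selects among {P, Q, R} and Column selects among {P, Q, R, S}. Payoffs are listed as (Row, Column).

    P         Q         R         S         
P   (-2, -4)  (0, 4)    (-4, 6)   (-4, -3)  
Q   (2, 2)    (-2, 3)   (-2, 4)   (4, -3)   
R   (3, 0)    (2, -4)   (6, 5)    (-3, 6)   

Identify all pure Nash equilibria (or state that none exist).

A profile is a Nash equilibrium when each player is best-responding to the other.
Row's best responses — vs P: R (payoff 3); vs Q: R (payoff 2); vs R: R (payoff 6); vs S: Q (payoff 4).
Column's best responses — vs P: R (payoff 6); vs Q: R (payoff 4); vs R: S (payoff 6).
No cell has both players best-responding. For instance, Row's best reply to Q is R, but against R Column prefers S over Q.

None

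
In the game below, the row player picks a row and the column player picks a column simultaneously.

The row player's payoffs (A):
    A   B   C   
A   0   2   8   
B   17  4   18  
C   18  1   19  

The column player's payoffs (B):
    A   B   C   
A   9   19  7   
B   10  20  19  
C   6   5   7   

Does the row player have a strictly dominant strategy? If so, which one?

A strategy is strictly dominant if it gives the row player a strictly higher payoff than every other strategy, against every choice by the opponent.
A is not dominant: against A, B gives 17 > 0.
B is not dominant: against A, C gives 18 > 17.
C is not dominant: against B, A gives 2 > 1.
No single strategy is best against every opponent action.

None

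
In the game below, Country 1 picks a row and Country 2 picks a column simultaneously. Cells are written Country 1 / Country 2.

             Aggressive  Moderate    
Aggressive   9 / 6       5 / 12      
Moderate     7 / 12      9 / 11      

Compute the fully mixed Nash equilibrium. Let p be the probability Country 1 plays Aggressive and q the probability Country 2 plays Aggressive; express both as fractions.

p = 1/7, q = 2/3

Each player's mixing probability is pinned down by making the *other* player indifferent.
Country 2 indifferent between Aggressive and Moderate: p·6 + (1−p)·12 = p·12 + (1−p)·11 ⟹ 12 + (-6)p = 11 + 1p ⟹ p = 1/7.
Country 1 indifferent between Aggressive and Moderate: q·9 + (1−q)·5 = q·7 + (1−q)·9 ⟹ 5 + 4q = 9 + (-2)q ⟹ q = 2/3.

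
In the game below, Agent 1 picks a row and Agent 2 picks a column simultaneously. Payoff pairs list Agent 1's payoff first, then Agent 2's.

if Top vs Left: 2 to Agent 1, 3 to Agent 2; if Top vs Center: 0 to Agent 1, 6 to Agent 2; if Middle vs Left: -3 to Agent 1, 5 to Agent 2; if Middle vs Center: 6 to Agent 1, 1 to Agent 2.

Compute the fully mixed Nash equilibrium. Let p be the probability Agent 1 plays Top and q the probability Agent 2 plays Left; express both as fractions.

p = 4/7, q = 6/11

Each player's mixing probability is pinned down by making the *other* player indifferent.
Agent 2 indifferent between Left and Center: p·3 + (1−p)·5 = p·6 + (1−p)·1 ⟹ 5 + (-2)p = 1 + 5p ⟹ p = 4/7.
Agent 1 indifferent between Top and Middle: q·2 + (1−q)·0 = q·(-3) + (1−q)·6 ⟹ 0 + 2q = 6 + (-9)q ⟹ q = 6/11.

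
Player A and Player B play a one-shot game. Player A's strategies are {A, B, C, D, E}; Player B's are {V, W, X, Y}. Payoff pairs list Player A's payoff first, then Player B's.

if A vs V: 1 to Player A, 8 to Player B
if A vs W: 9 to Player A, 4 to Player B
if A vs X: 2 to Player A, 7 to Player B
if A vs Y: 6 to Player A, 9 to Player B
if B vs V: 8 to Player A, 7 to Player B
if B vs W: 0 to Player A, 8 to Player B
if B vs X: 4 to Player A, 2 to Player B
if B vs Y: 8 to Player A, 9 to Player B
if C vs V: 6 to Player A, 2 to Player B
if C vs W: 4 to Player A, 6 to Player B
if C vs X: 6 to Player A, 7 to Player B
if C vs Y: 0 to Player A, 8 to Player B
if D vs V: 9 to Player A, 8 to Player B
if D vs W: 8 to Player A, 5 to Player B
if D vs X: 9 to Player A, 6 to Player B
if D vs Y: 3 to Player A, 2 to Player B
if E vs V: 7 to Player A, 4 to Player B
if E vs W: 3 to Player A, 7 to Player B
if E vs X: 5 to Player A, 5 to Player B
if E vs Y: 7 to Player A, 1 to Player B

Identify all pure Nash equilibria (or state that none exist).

Check mutual best responses: a cell is a NE iff neither player can gain by unilaterally deviating.
Player A's best responses — vs V: D (payoff 9); vs W: A (payoff 9); vs X: D (payoff 9); vs Y: B (payoff 8).
Player B's best responses — vs A: Y (payoff 9); vs B: Y (payoff 9); vs C: Y (payoff 8); vs D: V (payoff 8); vs E: W (payoff 7).
Mutual best responses occur at (B, Y) and (D, V); at each, neither player gains by switching.

(B, Y) and (D, V)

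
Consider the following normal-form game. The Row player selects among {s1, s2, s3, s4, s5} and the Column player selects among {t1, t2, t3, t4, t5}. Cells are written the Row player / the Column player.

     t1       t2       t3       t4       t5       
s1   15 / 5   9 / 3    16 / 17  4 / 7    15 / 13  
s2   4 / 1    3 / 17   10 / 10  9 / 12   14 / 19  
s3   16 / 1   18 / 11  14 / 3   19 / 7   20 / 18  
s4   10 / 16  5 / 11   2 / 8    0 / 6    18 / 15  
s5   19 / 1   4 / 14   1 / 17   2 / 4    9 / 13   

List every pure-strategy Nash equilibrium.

A profile is a Nash equilibrium when each player is best-responding to the other.
The Row player's best responses — vs t1: s5 (payoff 19); vs t2: s3 (payoff 18); vs t3: s1 (payoff 16); vs t4: s3 (payoff 19); vs t5: s3 (payoff 20).
The Column player's best responses — vs s1: t3 (payoff 17); vs s2: t5 (payoff 19); vs s3: t5 (payoff 18); vs s4: t1 (payoff 16); vs s5: t3 (payoff 17).
Mutual best responses occur at (s1, t3) and (s3, t5); at each, neither player gains by switching.

(s1, t3) and (s3, t5)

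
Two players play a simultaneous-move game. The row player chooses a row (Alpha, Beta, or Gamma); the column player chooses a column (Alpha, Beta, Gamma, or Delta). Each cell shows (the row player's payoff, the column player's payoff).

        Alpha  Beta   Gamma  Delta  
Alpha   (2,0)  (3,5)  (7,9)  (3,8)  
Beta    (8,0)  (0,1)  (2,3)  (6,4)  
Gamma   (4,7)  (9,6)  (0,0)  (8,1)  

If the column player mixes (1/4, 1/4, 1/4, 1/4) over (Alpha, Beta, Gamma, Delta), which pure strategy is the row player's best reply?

The row player's best reply maximizes expected payoff against the mix.
Alpha: (1/4)·2 + (1/4)·3 + (1/4)·7 + (1/4)·3 = 15/4
Beta: (1/4)·8 + (1/4)·0 + (1/4)·2 + (1/4)·6 = 4
Gamma: (1/4)·4 + (1/4)·9 + (1/4)·0 + (1/4)·8 = 21/4
Highest expected payoff is 21/4, from Gamma.

Gamma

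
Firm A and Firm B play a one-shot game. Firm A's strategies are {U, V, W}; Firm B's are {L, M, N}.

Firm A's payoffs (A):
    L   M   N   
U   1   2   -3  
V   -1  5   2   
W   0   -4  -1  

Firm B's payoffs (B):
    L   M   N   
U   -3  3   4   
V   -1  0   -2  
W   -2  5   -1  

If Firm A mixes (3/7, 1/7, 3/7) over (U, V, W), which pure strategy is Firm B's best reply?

M

Compute Firm B's expected payoff from each pure strategy against the given mix.
L: (3/7)·(-3) + (1/7)·(-1) + (3/7)·(-2) = -16/7
M: (3/7)·3 + (1/7)·0 + (3/7)·5 = 24/7
N: (3/7)·4 + (1/7)·(-2) + (3/7)·(-1) = 1
Highest expected payoff is 24/7, from M.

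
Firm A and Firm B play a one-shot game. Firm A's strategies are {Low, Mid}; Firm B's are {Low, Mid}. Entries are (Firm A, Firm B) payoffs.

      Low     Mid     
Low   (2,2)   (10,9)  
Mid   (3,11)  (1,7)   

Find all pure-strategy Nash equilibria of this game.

Check mutual best responses: a cell is a NE iff neither player can gain by unilaterally deviating.
Firm A's best responses — vs Low: Mid (payoff 3); vs Mid: Low (payoff 10).
Firm B's best responses — vs Low: Mid (payoff 9); vs Mid: Low (payoff 11).
Mutual best responses occur at (Low, Mid) and (Mid, Low); at each, neither player gains by switching.

(Low, Mid) and (Mid, Low)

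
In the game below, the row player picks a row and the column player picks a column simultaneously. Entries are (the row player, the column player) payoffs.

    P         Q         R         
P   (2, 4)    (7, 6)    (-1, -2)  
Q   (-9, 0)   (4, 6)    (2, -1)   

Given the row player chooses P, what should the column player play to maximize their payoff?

Q

With the row player fixed at P, the column player's payoffs are: P → 4, Q → 6, R → -2.
The maximum is 6, achieved by Q.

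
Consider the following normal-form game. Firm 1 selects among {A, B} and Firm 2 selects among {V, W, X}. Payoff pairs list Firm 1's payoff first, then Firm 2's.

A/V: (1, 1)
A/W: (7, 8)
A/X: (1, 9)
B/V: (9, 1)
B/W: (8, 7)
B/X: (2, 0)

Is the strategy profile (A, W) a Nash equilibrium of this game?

Holding Firm 2 at W: Firm 1 gets 7 from A but could get 8 by switching to B. Firm 1 has a profitable deviation.

No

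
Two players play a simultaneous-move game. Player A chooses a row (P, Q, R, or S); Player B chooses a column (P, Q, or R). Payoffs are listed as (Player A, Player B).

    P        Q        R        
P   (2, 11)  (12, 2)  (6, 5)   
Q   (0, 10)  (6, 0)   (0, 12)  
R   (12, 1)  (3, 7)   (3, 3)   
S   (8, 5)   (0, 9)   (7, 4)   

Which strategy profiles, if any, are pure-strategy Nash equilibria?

None

Find each player's best response to every opponent strategy; NE are the intersections.
Player A's best responses — vs P: R (payoff 12); vs Q: P (payoff 12); vs R: S (payoff 7).
Player B's best responses — vs P: P (payoff 11); vs Q: R (payoff 12); vs R: Q (payoff 7); vs S: Q (payoff 9).
No cell has both players best-responding. For instance, Player A's best reply to Q is P, but against P Player B prefers P over Q.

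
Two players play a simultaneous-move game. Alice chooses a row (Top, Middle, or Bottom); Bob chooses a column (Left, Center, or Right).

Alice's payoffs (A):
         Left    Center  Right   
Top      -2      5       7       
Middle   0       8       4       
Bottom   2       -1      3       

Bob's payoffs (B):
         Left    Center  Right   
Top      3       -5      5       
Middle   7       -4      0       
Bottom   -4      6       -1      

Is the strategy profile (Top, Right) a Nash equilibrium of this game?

Holding Bob at Right: Alice gets 7 from Top, versus 4 from Middle, 3 from Bottom. No profitable deviation for Alice.
Holding Alice at Top: Bob gets 5 from Right, versus 3 from Left, -5 from Center. No profitable deviation for Bob either.

Yes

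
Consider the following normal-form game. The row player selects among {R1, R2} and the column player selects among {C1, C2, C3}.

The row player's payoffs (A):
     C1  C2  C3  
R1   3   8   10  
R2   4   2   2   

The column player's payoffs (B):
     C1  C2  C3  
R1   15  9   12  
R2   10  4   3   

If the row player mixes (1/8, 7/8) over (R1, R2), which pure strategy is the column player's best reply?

C1

The column player's best reply maximizes expected payoff against the mix.
C1: (1/8)·15 + (7/8)·10 = 85/8
C2: (1/8)·9 + (7/8)·4 = 37/8
C3: (1/8)·12 + (7/8)·3 = 33/8
Highest expected payoff is 85/8, from C1.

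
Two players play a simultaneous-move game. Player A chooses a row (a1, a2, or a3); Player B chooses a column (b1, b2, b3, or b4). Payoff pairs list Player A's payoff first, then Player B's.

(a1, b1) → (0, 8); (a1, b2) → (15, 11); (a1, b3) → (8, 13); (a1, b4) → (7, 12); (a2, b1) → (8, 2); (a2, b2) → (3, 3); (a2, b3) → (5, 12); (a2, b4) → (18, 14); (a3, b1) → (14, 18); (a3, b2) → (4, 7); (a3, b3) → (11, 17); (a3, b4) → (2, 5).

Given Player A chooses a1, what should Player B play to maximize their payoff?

With Player A fixed at a1, Player B's payoffs are: b1 → 8, b2 → 11, b3 → 13, b4 → 12.
The maximum is 13, achieved by b3.

b3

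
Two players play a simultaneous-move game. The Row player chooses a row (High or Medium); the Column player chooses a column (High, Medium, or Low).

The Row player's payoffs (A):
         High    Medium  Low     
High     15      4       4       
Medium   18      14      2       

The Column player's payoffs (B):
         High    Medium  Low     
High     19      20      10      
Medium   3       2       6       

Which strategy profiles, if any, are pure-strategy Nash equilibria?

No pure-strategy Nash equilibrium

Check mutual best responses: a cell is a NE iff neither player can gain by unilaterally deviating.
The Row player's best responses — vs High: Medium (payoff 18); vs Medium: Medium (payoff 14); vs Low: High (payoff 4).
The Column player's best responses — vs High: Medium (payoff 20); vs Medium: Low (payoff 6).
No cell has both players best-responding. For instance, the Row player's best reply to High is Medium, but against Medium the Column player prefers Low over High.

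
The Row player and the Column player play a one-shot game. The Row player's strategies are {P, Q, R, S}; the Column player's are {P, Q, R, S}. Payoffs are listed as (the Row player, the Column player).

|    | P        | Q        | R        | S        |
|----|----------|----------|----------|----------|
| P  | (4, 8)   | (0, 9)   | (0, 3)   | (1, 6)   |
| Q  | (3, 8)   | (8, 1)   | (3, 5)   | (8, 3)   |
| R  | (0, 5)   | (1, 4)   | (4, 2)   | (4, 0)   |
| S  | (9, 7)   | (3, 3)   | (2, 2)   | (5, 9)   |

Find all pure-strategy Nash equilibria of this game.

A profile is a Nash equilibrium when each player is best-responding to the other.
The Row player's best responses — vs P: S (payoff 9); vs Q: Q (payoff 8); vs R: R (payoff 4); vs S: Q (payoff 8).
The Column player's best responses — vs P: Q (payoff 9); vs Q: P (payoff 8); vs R: P (payoff 5); vs S: S (payoff 9).
No cell has both players best-responding. For instance, the Row player's best reply to P is S, but against S the Column player prefers S over P.

No pure-strategy Nash equilibrium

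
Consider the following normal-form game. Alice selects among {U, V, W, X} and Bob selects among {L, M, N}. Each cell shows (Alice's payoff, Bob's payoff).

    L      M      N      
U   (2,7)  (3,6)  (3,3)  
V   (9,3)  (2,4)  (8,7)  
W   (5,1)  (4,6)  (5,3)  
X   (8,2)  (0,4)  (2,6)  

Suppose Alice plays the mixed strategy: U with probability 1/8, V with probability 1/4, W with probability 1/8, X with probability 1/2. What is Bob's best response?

Compute Bob's expected payoff from each pure strategy against the given mix.
L: (1/8)·7 + (1/4)·3 + (1/8)·1 + (1/2)·2 = 11/4
M: (1/8)·6 + (1/4)·4 + (1/8)·6 + (1/2)·4 = 9/2
N: (1/8)·3 + (1/4)·7 + (1/8)·3 + (1/2)·6 = 11/2
Highest expected payoff is 11/2, from N.

N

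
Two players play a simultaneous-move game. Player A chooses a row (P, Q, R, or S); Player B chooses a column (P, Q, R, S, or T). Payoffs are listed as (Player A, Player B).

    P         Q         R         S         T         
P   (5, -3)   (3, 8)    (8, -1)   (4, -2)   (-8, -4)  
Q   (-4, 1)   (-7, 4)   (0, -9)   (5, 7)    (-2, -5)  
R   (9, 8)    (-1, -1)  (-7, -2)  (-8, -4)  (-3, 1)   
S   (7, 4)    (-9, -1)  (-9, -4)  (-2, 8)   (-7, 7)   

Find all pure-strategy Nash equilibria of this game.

Find each player's best response to every opponent strategy; NE are the intersections.
Player A's best responses — vs P: R (payoff 9); vs Q: P (payoff 3); vs R: P (payoff 8); vs S: Q (payoff 5); vs T: Q (payoff -2).
Player B's best responses — vs P: Q (payoff 8); vs Q: S (payoff 7); vs R: P (payoff 8); vs S: S (payoff 8).
Mutual best responses occur at (P, Q), (Q, S), and (R, P); at each, neither player gains by switching.

(P, Q), (Q, S), and (R, P)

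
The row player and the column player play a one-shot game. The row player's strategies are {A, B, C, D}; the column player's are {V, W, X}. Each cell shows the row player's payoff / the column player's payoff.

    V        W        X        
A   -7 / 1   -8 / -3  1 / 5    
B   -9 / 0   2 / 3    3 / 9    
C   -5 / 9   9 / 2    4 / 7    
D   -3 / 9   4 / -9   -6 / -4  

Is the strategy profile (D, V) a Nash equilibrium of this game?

Holding the column player at V: the row player gets -3 from D, versus -7 from A, -9 from B, -5 from C. No profitable deviation for the row player.
Holding the row player at D: the column player gets 9 from V, versus -9 from W, -4 from X. No profitable deviation for the column player either.

Yes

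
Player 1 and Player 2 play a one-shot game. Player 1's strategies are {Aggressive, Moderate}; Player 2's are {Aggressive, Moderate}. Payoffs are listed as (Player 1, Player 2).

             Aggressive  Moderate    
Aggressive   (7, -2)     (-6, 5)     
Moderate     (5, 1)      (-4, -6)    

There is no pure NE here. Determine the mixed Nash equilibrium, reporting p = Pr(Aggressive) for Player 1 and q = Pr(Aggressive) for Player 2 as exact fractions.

In a mixed NE each player is indifferent between their pure strategies, so the opponent's mix sets the indifference.
Player 2 indifferent between Aggressive and Moderate: p·(-2) + (1−p)·1 = p·5 + (1−p)·(-6) ⟹ 1 + (-3)p = (-6) + 11p ⟹ p = 1/2.
Player 1 indifferent between Aggressive and Moderate: q·7 + (1−q)·(-6) = q·5 + (1−q)·(-4) ⟹ (-6) + 13q = (-4) + 9q ⟹ q = 1/2.

p = 1/2, q = 1/2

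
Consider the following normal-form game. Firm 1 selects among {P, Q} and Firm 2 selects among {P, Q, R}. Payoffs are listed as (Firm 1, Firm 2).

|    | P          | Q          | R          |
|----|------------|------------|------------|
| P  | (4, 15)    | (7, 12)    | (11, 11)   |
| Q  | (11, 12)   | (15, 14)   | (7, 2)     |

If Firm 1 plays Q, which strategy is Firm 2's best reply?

With Firm 1 fixed at Q, Firm 2's payoffs are: P → 12, Q → 14, R → 2.
The maximum is 14, achieved by Q.

Q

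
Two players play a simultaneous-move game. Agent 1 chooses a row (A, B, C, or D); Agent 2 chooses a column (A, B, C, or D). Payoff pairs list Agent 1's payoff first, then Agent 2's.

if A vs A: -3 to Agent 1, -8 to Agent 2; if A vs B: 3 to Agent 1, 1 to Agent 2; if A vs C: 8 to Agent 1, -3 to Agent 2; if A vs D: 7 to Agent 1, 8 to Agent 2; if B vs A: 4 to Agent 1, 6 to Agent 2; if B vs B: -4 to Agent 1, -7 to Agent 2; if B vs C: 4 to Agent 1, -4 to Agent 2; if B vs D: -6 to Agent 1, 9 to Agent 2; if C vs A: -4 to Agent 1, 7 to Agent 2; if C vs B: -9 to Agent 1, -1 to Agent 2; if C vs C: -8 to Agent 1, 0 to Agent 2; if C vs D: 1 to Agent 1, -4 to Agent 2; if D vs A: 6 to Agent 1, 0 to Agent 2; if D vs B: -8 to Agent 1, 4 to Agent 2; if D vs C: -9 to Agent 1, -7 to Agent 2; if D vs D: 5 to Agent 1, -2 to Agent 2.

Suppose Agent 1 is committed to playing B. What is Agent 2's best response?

D

With Agent 1 fixed at B, Agent 2's payoffs are: A → 6, B → -7, C → -4, D → 9.
The maximum is 9, achieved by D.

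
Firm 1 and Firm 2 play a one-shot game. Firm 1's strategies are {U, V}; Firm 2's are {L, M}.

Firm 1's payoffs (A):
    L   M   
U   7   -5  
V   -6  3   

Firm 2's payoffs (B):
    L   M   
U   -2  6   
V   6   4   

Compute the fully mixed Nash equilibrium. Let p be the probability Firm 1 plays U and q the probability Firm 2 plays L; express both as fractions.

p = 1/5, q = 8/21

Each player's mixing probability is pinned down by making the *other* player indifferent.
Firm 2 indifferent between L and M: p·(-2) + (1−p)·6 = p·6 + (1−p)·4 ⟹ 6 + (-8)p = 4 + 2p ⟹ p = 1/5.
Firm 1 indifferent between U and V: q·7 + (1−q)·(-5) = q·(-6) + (1−q)·3 ⟹ (-5) + 12q = 3 + (-9)q ⟹ q = 8/21.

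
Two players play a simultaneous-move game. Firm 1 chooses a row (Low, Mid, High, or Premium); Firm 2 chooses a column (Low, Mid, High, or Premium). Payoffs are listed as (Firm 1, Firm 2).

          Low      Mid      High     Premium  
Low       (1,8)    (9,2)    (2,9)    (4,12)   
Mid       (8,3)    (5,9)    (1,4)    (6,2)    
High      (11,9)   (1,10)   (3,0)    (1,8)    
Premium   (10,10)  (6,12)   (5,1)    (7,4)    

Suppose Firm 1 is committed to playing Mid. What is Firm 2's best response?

Mid

With Firm 1 fixed at Mid, Firm 2's payoffs are: Low → 3, Mid → 9, High → 4, Premium → 2.
The maximum is 9, achieved by Mid.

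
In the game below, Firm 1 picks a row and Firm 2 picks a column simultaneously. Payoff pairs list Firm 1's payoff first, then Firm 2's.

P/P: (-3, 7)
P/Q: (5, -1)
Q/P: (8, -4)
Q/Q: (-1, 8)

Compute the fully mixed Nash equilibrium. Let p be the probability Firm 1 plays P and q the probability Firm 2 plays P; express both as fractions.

p = 3/5, q = 6/17

Each player's mixing probability is pinned down by making the *other* player indifferent.
Firm 2 indifferent between P and Q: p·7 + (1−p)·(-4) = p·(-1) + (1−p)·8 ⟹ (-4) + 11p = 8 + (-9)p ⟹ p = 3/5.
Firm 1 indifferent between P and Q: q·(-3) + (1−q)·5 = q·8 + (1−q)·(-1) ⟹ 5 + (-8)q = (-1) + 9q ⟹ q = 6/17.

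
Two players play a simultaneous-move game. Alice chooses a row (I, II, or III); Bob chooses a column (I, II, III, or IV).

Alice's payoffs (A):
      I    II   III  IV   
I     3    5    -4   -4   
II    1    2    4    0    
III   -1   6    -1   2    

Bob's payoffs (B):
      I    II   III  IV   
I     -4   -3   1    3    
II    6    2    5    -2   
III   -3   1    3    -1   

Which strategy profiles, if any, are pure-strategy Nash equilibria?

There is no pure-strategy Nash equilibrium

A profile is a Nash equilibrium when each player is best-responding to the other.
Alice's best responses — vs I: I (payoff 3); vs II: III (payoff 6); vs III: II (payoff 4); vs IV: III (payoff 2).
Bob's best responses — vs I: IV (payoff 3); vs II: I (payoff 6); vs III: III (payoff 3).
No cell has both players best-responding. For instance, Alice's best reply to II is III, but against III Bob prefers III over II.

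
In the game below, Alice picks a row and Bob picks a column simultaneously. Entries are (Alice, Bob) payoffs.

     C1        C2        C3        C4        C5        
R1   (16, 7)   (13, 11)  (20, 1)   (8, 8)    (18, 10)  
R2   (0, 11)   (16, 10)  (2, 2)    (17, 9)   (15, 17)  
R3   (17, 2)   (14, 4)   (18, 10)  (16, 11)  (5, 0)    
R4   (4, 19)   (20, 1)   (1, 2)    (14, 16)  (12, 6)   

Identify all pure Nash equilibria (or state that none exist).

No pure-strategy Nash equilibrium

Check mutual best responses: a cell is a NE iff neither player can gain by unilaterally deviating.
Alice's best responses — vs C1: R3 (payoff 17); vs C2: R4 (payoff 20); vs C3: R1 (payoff 20); vs C4: R2 (payoff 17); vs C5: R1 (payoff 18).
Bob's best responses — vs R1: C2 (payoff 11); vs R2: C5 (payoff 17); vs R3: C4 (payoff 11); vs R4: C1 (payoff 19).
No cell has both players best-responding. For instance, Alice's best reply to C1 is R3, but against R3 Bob prefers C4 over C1.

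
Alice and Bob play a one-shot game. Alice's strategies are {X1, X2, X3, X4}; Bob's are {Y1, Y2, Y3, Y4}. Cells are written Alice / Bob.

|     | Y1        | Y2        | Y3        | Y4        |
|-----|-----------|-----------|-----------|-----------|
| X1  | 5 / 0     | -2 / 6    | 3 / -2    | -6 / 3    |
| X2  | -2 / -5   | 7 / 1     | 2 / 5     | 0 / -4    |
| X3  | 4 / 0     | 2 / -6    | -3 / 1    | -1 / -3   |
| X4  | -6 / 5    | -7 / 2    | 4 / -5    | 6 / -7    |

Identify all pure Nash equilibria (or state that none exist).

No pure-strategy Nash equilibrium

Check mutual best responses: a cell is a NE iff neither player can gain by unilaterally deviating.
Alice's best responses — vs Y1: X1 (payoff 5); vs Y2: X2 (payoff 7); vs Y3: X4 (payoff 4); vs Y4: X4 (payoff 6).
Bob's best responses — vs X1: Y2 (payoff 6); vs X2: Y3 (payoff 5); vs X3: Y3 (payoff 1); vs X4: Y1 (payoff 5).
No cell has both players best-responding. For instance, Alice's best reply to Y4 is X4, but against X4 Bob prefers Y1 over Y4.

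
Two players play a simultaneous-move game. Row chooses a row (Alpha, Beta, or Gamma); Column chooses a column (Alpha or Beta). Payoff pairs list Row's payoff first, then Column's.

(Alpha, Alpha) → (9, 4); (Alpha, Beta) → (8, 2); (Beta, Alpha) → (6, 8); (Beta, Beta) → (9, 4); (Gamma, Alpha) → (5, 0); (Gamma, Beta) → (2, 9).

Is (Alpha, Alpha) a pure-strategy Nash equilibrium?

Holding Column at Alpha: Row gets 9 from Alpha, versus 6 from Beta, 5 from Gamma. No profitable deviation for Row.
Holding Row at Alpha: Column gets 4 from Alpha, versus 2 from Beta. No profitable deviation for Column either.

Yes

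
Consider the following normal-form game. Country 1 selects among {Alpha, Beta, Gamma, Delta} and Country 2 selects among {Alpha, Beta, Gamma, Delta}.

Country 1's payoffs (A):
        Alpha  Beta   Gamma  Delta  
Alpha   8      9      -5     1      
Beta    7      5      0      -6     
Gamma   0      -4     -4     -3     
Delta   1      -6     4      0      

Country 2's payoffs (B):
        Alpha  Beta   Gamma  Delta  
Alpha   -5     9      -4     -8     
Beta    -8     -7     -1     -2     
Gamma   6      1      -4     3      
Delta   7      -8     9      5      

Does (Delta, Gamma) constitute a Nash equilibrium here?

Yes

Holding Country 2 at Gamma: Country 1 gets 4 from Delta, versus -5 from Alpha, 0 from Beta, -4 from Gamma. No profitable deviation for Country 1.
Holding Country 1 at Delta: Country 2 gets 9 from Gamma, versus 7 from Alpha, -8 from Beta, 5 from Delta. No profitable deviation for Country 2 either.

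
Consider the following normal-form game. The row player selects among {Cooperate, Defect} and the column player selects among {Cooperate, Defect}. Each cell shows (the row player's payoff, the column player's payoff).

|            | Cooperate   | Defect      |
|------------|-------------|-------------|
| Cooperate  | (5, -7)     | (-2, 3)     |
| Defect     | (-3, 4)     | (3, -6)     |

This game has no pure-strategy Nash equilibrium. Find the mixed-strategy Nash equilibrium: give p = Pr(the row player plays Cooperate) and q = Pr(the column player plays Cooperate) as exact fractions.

p = 1/2, q = 5/13

In a mixed NE each player is indifferent between their pure strategies, so the opponent's mix sets the indifference.
The column player indifferent between Cooperate and Defect: p·(-7) + (1−p)·4 = p·3 + (1−p)·(-6) ⟹ 4 + (-11)p = (-6) + 9p ⟹ p = 1/2.
The row player indifferent between Cooperate and Defect: q·5 + (1−q)·(-2) = q·(-3) + (1−q)·3 ⟹ (-2) + 7q = 3 + (-6)q ⟹ q = 5/13.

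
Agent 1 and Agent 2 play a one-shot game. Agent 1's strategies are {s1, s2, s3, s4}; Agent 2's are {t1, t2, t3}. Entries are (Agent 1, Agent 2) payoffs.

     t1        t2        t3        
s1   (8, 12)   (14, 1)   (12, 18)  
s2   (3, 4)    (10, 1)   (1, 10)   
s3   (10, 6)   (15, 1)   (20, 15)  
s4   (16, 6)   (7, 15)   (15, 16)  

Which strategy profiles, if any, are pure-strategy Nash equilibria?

(s3, t3)

A profile is a Nash equilibrium when each player is best-responding to the other.
Agent 1's best responses — vs t1: s4 (payoff 16); vs t2: s3 (payoff 15); vs t3: s3 (payoff 20).
Agent 2's best responses — vs s1: t3 (payoff 18); vs s2: t3 (payoff 10); vs s3: t3 (payoff 15); vs s4: t3 (payoff 16).
The only mutual best response is (s3, t3); neither player gains by switching there.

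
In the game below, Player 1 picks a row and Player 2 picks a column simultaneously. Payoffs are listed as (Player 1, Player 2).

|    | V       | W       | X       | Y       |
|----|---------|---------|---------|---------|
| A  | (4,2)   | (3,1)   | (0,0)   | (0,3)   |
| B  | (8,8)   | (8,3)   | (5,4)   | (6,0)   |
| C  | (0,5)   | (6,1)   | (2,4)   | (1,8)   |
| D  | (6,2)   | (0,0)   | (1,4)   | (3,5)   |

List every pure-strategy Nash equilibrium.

A profile is a Nash equilibrium when each player is best-responding to the other.
Player 1's best responses — vs V: B (payoff 8); vs W: B (payoff 8); vs X: B (payoff 5); vs Y: B (payoff 6).
Player 2's best responses — vs A: Y (payoff 3); vs B: V (payoff 8); vs C: Y (payoff 8); vs D: Y (payoff 5).
The only mutual best response is (B, V); neither player gains by switching there.

(B, V)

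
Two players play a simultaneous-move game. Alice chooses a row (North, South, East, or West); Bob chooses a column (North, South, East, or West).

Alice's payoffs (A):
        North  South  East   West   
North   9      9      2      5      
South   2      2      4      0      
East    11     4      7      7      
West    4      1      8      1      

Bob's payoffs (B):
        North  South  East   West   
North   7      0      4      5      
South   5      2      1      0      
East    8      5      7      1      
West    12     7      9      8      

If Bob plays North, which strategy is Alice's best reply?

With Bob fixed at North, Alice's payoffs are: North → 9, South → 2, East → 11, West → 4.
The maximum is 11, achieved by East.

East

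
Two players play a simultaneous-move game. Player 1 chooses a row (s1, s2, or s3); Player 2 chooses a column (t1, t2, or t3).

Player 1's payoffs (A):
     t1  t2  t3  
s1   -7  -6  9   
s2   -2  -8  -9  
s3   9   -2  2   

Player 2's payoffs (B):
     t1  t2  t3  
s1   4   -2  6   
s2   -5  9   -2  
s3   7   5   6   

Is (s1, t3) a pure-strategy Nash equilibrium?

Holding Player 2 at t3: Player 1 gets 9 from s1, versus -9 from s2, 2 from s3. No profitable deviation for Player 1.
Holding Player 1 at s1: Player 2 gets 6 from t3, versus 4 from t1, -2 from t2. No profitable deviation for Player 2 either.

Yes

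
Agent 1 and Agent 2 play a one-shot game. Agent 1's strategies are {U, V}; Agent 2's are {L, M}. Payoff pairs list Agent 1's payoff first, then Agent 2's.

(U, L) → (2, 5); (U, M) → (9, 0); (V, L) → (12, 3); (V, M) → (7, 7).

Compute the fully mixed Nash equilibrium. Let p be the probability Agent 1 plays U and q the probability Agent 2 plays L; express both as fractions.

p = 4/9, q = 1/6

In a mixed NE each player is indifferent between their pure strategies, so the opponent's mix sets the indifference.
Agent 2 indifferent between L and M: p·5 + (1−p)·3 = p·0 + (1−p)·7 ⟹ 3 + 2p = 7 + (-7)p ⟹ p = 4/9.
Agent 1 indifferent between U and V: q·2 + (1−q)·9 = q·12 + (1−q)·7 ⟹ 9 + (-7)q = 7 + 5q ⟹ q = 1/6.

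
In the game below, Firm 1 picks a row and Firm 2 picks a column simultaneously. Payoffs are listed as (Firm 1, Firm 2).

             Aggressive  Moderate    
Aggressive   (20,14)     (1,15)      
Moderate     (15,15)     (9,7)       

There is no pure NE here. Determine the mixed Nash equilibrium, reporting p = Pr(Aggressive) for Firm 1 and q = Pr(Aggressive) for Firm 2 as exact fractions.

In a mixed NE each player is indifferent between their pure strategies, so the opponent's mix sets the indifference.
Firm 2 indifferent between Aggressive and Moderate: p·14 + (1−p)·15 = p·15 + (1−p)·7 ⟹ 15 + (-1)p = 7 + 8p ⟹ p = 8/9.
Firm 1 indifferent between Aggressive and Moderate: q·20 + (1−q)·1 = q·15 + (1−q)·9 ⟹ 1 + 19q = 9 + 6q ⟹ q = 8/13.

p = 8/9, q = 8/13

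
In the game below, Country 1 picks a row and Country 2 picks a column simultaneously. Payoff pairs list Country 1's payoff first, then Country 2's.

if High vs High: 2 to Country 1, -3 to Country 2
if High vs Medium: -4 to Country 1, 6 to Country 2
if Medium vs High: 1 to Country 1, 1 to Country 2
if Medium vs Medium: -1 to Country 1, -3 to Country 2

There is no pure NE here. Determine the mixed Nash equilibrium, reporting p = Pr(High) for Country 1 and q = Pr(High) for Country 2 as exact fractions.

Each player's mixing probability is pinned down by making the *other* player indifferent.
Country 2 indifferent between High and Medium: p·(-3) + (1−p)·1 = p·6 + (1−p)·(-3) ⟹ 1 + (-4)p = (-3) + 9p ⟹ p = 4/13.
Country 1 indifferent between High and Medium: q·2 + (1−q)·(-4) = q·1 + (1−q)·(-1) ⟹ (-4) + 6q = (-1) + 2q ⟹ q = 3/4.

p = 4/13, q = 3/4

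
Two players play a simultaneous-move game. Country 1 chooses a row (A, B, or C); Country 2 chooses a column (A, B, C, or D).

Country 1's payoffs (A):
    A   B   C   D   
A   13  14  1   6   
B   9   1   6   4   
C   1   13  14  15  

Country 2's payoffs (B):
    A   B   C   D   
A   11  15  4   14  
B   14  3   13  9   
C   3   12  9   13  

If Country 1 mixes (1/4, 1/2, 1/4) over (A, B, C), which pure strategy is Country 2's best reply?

Compute Country 2's expected payoff from each pure strategy against the given mix.
A: (1/4)·11 + (1/2)·14 + (1/4)·3 = 21/2
B: (1/4)·15 + (1/2)·3 + (1/4)·12 = 33/4
C: (1/4)·4 + (1/2)·13 + (1/4)·9 = 39/4
D: (1/4)·14 + (1/2)·9 + (1/4)·13 = 45/4
Highest expected payoff is 45/4, from D.

D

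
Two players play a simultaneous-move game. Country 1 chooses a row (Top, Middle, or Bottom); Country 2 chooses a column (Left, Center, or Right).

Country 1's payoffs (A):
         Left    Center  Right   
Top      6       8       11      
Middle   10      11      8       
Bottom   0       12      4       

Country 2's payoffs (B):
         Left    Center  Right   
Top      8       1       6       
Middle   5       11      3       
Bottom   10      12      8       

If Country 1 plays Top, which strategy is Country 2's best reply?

Left

With Country 1 fixed at Top, Country 2's payoffs are: Left → 8, Center → 1, Right → 6.
The maximum is 8, achieved by Left.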